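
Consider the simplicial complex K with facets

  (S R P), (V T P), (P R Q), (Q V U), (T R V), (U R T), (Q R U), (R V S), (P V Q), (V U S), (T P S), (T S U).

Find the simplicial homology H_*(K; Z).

Order the vertices as P < Q < R < S < T < U < V. Listing each simplex with vertices in this order, K has dimension 2 with simplices:

  0-simplices (7): P, Q, R, S, T, U, V
  1-simplices (18): PQ, PR, PS, PT, PV, QR, QU, QV, RS, RT, RU, RV, ST, SU, SV, TU, TV, UV
  2-simplices (12): PQR, PQV, PRS, PST, PTV, QRU, QUV, RSV, RTU, RTV, STU, SUV

so the chain groups are C_0 ≅ Z^7, C_1 ≅ Z^18, C_2 ≅ Z^12.

The boundary map ∂_1: C_1 → C_0 maps an edge to its endpoints' difference, ∂[p,q] = q − p.
The 7×18 boundary matrix has rank 6 and Smith normal form diag(1,1,1,1,1,1).

The boundary map ∂_2: C_2 → C_1 acts by ∂[p,q,r] = [q,r] − [p,r] + [p,q]. For instance
  ∂PRS = RS − PS + PR,
  ∂RTU = TU − RU + RT.
This gives a 18×12 integer matrix of rank 12; reducing to Smith normal form yields diagonal entries (1,1,1,1,1,1,1,1,1,1,1,2).

Now H_k = ker ∂_k / im ∂_{k+1}, so:

  H_0: rank C_0 − rank ∂_1 = 7 − 6 = 1, and the invariant factors of ∂_1 are all 1, so H_0 = Z.
  H_1: rank ker ∂_1 − rank ∂_2 = (18 − 6) − 12 = 0, and ∂_2 has invariant factor 2 > 1, so H_1 = Z/2.
  H_2: rank ker ∂_2 − rank ∂_3 = (12 − 12) − 0 = 0, and there is no ∂_3, so H_2 = 0.

H_0 = Z,  H_1 = Z/2,  H_2 = 0.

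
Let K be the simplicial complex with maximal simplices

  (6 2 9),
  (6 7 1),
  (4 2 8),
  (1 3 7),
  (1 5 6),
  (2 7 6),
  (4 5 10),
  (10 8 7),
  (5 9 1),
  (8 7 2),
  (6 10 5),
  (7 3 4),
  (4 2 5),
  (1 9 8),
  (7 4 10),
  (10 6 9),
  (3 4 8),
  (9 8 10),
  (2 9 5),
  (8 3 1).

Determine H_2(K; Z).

K has 10 vertices, 30 edges, 20 triangles.
rank ∂_2 = 20, rank ∂_3 = 0 ⇒ b_2 = 20 − 20 − 0 = 0. So H_2 ≅ 0.

H_2 = 0.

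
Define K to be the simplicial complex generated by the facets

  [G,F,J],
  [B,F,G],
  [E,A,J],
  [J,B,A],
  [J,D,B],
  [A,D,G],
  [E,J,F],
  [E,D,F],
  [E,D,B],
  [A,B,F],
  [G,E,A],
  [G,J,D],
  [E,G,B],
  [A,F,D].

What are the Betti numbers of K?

Order the vertices as A < B < D < E < F < G < J. Listing each simplex with vertices in this order, K has dimension 2 with simplices:

  0-simplices (7): A, B, D, E, F, G, J
  1-simplices (21): AB, AD, AE, AF, AG, AJ, BD, BE, BF, BG, BJ, DE, DF, DG, DJ, EF, EG, EJ, FG, FJ, GJ
  2-simplices (14): ABF, ABJ, ADF, ADG, AEG, AEJ, BDE, BDJ, BEG, BFG, DEF, DGJ, EFJ, FGJ

Hence C_0 ≅ Z^7, C_1 ≅ Z^21, C_2 ≅ Z^14.

The boundary map ∂_1: C_1 → C_0 is given by ∂[p,q] = [q] − [p]. For instance
  ∂EF = F − E.
The resulting 7×21 matrix has rank 6, and its Smith normal form has invariant factors (1,1,1,1,1,1).

The boundary map ∂_2: C_2 → C_1 sends each 2-simplex [p,q,r] to [q,r] − [p,r] + [p,q]. For instance
  ∂DGJ = GJ − DJ + DG,
  ∂AEJ = EJ − AJ + AE.
The resulting 21×14 matrix has rank 13, and its Smith normal form has invariant factors (1,1,1,1,1,1,1,1,1,1,1,1,1).

Reading off H_k = ker ∂_k / im ∂_{k+1}:

  H_0: rank C_0 − rank ∂_1 = 7 − 6 = 1, and the invariant factors of ∂_1 are all 1, so H_0 ≅ Z.
  H_1: rank ker ∂_1 − rank ∂_2 = (21 − 6) − 13 = 2, and the invariant factors of ∂_2 are all 1, so H_1 ≅ Z^2.
  H_2: rank ker ∂_2 − rank ∂_3 = (14 − 13) − 0 = 1, and there is no ∂_3, so H_2 ≅ Z.

(K is a triangulation of the torus T^2.)

Hence the Betti numbers are b_0 = 1, b_1 = 2, b_2 = 1.

b_0 = 1, b_1 = 2, b_2 = 1.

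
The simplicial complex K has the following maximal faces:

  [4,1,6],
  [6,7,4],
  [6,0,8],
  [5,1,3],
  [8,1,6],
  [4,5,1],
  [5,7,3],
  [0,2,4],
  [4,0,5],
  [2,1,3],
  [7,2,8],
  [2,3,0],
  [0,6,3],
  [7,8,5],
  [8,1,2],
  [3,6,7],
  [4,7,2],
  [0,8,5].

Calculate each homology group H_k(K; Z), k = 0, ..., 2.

Fix the vertex order 0 < 1 < 2 < 3 < 4 < 5 < 6 < 7 < 8 and write every simplex with vertices in increasing order. Then dim K = 2 and the simplices of K are:

  0-simplices (9): [0], [1], [2], [3], [4], [5], [6], [7], [8]
  1-simplices (27): (27 of them)
  2-simplices (18): [0,2,3], [0,2,4], [0,3,6], [0,4,5], [0,5,8], [0,6,8], [1,2,3], [1,2,8], [1,3,5], [1,4,5], [1,4,6], [1,6,8], [2,4,7], [2,7,8], [3,5,7], [3,6,7], [4,6,7], [5,7,8]

so the chain groups are C_0 ≅ Z^9, C_1 ≅ Z^27, C_2 ≅ Z^18.

The boundary map ∂_1: C_1 → C_0 is given by ∂[p,q] = [q] − [p]. For instance
  ∂[5,7] = [7] − [5].
As a 9×27 matrix over Z this has rank 8, with invariant factors (1,1,1,1,1,1,1,1).

∂_2: C_2 → C_1 maps a triangle to the signed sum of its edges. For instance
  ∂[1,2,3] = [2,3] − [1,3] + [1,2],
  ∂[2,4,7] = [4,7] − [2,7] + [2,4].
The 27×18 boundary matrix has rank 17 and Smith normal form diag(1,1,1,1,1,1,1,1,1,1,1,1,1,1,1,1,1).

Computing H_k = (kernel of ∂_k) / (image of ∂_{k+1}):

  H_0: rank C_0 − rank ∂_1 = 9 − 8 = 1, and the invariant factors of ∂_1 are all 1, so H_0 ≅ Z.
  H_1: rank ker ∂_1 − rank ∂_2 = (27 − 8) − 17 = 2, and the invariant factors of ∂_2 are all 1, so H_1 ≅ Z^2.
  H_2: rank ker ∂_2 − rank ∂_3 = (18 − 17) − 0 = 1, and there is no ∂_3, so H_2 ≅ Z.

As a check, the Euler characteristic is 9 − 27 + 18 = 0, which agrees with 1 − 2 + 1 = 0.
(K is a triangulation of the torus T^2.)

H_0 = Z,  H_1 = Z^2,  H_2 = Z.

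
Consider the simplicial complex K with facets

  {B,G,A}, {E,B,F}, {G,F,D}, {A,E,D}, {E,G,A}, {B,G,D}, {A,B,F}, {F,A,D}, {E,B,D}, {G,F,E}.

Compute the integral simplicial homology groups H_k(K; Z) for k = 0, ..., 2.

H_0 = Z,  H_1 = Z/2Z,  H_2 = 0.

Fix the vertex order A < B < D < E < F < G and write every simplex with vertices in increasing order. Then dim K = 2 and the simplices of K are:

  0-simplices (6): A, B, D, E, F, G
  1-simplices (15): AB, AD, AE, AF, AG, BD, BE, BF, BG, DE, DF, DG, EF, EG, FG
  2-simplices (10): ABF, ABG, ADE, ADF, AEG, BDE, BDG, BEF, DFG, EFG

so the chain groups are C_0 ≅ Z^6, C_1 ≅ Z^15, C_2 ≅ Z^10.

∂_1: C_1 → C_0 maps an edge to its endpoints' difference, ∂[p,q] = q − p.
The resulting 6×15 matrix has rank 5, and its Smith normal form has invariant factors (1,1,1,1,1).

Boundary ∂_2: C_2 → C_1 maps a triangle to the signed sum of its edges. For instance
  ∂ABF = BF − AF + AB,
  ∂AEG = EG − AG + AE.
This gives a 15×10 integer matrix of rank 10; reducing to Smith normal form yields diagonal entries (1,1,1,1,1,1,1,1,1,2).

From H_k ≅ ker(∂_k) / im(∂_{k+1}) we obtain:

  H_0: rank C_0 − rank ∂_1 = 6 − 5 = 1, and the invariant factors of ∂_1 are all 1, so H_0 = Z.
  H_1: rank ker ∂_1 − rank ∂_2 = (15 − 5) − 10 = 0, and ∂_2 has invariant factor 2 > 1, so H_1 = Z/2Z.
  H_2: rank ker ∂_2 − rank ∂_3 = (10 − 10) − 0 = 0, and there is no ∂_3, so H_2 = 0.

(K is a triangulation of the real projective plane RP^2.)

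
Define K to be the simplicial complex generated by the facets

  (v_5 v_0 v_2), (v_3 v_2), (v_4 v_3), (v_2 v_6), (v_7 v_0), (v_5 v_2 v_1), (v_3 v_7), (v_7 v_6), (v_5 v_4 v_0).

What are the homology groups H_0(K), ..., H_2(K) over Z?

Order the vertices as v_0 < v_1 < v_2 < v_3 < v_4 < v_5 < v_6 < v_7. Listing each simplex with vertices in this order, K has dimension 2 with simplices:

  0-simplices (8): [v_0], [v_1], [v_2], [v_3], [v_4], [v_5], [v_6], [v_7]
  1-simplices (13): [v_0,v_2], [v_0,v_4], [v_0,v_5], [v_0,v_7], [v_1,v_2], [v_1,v_5], [v_2,v_3], [v_2,v_5], [v_2,v_6], [v_3,v_4], [v_3,v_7], [v_4,v_5], [v_6,v_7]
  2-simplices (3): [v_0,v_2,v_5], [v_0,v_4,v_5], [v_1,v_2,v_5]

giving chain groups C_0 ≅ Z^8, C_1 ≅ Z^13, C_2 ≅ Z^3.

∂_1: C_1 → C_0 is given by ∂[p,q] = [q] − [p].
The 8×13 boundary matrix has rank 7 and Smith normal form diag(1,1,1,1,1,1,1).

The boundary map ∂_2: C_2 → C_1 maps a triangle to the signed sum of its edges. For instance
  ∂[v_0,v_4,v_5] = [v_4,v_5] − [v_0,v_5] + [v_0,v_4],
  ∂[v_1,v_2,v_5] = [v_2,v_5] − [v_1,v_5] + [v_1,v_2].
This gives a 13×3 integer matrix of rank 3; reducing to Smith normal form yields diagonal entries (1,1,1).

Reading off H_k = ker ∂_k / im ∂_{k+1}:

  H_0: rank C_0 − rank ∂_1 = 8 − 7 = 1, and the invariant factors of ∂_1 are all 1, so H_0 = Z.
  H_1: rank ker ∂_1 − rank ∂_2 = (13 − 7) − 3 = 3, and the invariant factors of ∂_2 are all 1, so H_1 = Z^3.
  H_2: rank ker ∂_2 − rank ∂_3 = (3 − 3) − 0 = 0, and there is no ∂_3, so H_2 = 0.

H_0 ≅ Z,  H_1 ≅ Z^3,  H_2 = 0.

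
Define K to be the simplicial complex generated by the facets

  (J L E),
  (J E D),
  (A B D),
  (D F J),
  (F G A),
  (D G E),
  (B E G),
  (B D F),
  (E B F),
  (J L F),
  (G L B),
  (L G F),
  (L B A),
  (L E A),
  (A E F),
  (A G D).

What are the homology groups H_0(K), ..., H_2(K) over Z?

H_0 ≅ Z,  H_1 ≅ Z^2,  H_2 ≅ Z.

Fix the vertex order A < B < D < E < F < G < J < L and write every simplex with vertices in increasing order. Then dim K = 2 and the simplices of K are:

  0-simplices (8): A, B, D, E, F, G, J, L
  1-simplices (24): AB, AD, AE, AF, AG, AL, BD, BE, BF, BG, BL, DE, DF, DG, DJ, EF, EG, EJ, EL, FG, FJ, FL, GL, JL
  2-simplices (16): ABD, ABL, ADG, AEF, AEL, AFG, BDF, BEF, BEG, BGL, DEG, DEJ, DFJ, EJL, FGL, FJL

Hence C_0 ≅ Z^8, C_1 ≅ Z^24, C_2 ≅ Z^16.

The boundary map ∂_1: C_1 → C_0 is given by ∂[p,q] = [q] − [p]. For instance
  ∂DJ = J − D.
This gives a 8×24 integer matrix of rank 7; reducing to Smith normal form yields diagonal entries (1,1,1,1,1,1,1).

The boundary map ∂_2: C_2 → C_1 acts by ∂[p,q,r] = [q,r] − [p,r] + [p,q]. For instance
  ∂FJL = JL − FL + FJ,
  ∂ABL = BL − AL + AB.
The 24×16 boundary matrix has rank 15 and Smith normal form diag(1,1,1,1,1,1,1,1,1,1,1,1,1,1,1).

Reading off H_k = ker ∂_k / im ∂_{k+1}:

  H_0: rank C_0 − rank ∂_1 = 8 − 7 = 1, and the invariant factors of ∂_1 are all 1, so H_0 ≅ Z.
  H_1: rank ker ∂_1 − rank ∂_2 = (24 − 7) − 15 = 2, and the invariant factors of ∂_2 are all 1, so H_1 ≅ Z^2.
  H_2: rank ker ∂_2 − rank ∂_3 = (16 − 15) − 0 = 1, and there is no ∂_3, so H_2 ≅ Z.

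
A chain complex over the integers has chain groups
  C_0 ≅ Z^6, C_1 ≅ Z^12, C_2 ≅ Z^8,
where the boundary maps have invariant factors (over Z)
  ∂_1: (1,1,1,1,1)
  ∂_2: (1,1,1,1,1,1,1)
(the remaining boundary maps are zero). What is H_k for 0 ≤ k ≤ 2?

H_0: b_0 = 6 − 0 − 5 = 1; torsion from ∂_1 factors > 1: none. So H_0 = Z.
H_1: b_1 = 12 − 5 − 7 = 0; torsion from ∂_2 factors > 1: none. So H_1 = 0.
H_2: b_2 = 8 − 7 − 0 = 1; torsion from ∂_3 factors > 1: none. So H_2 = Z.

H_0 = Z,  H_1 = 0,  H_2 = Z.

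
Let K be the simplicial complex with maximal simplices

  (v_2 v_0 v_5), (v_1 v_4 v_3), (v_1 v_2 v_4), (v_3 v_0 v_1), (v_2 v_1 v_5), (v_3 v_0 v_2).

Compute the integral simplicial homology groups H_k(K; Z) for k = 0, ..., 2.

Take the total order v_0 < v_1 < v_2 < v_3 < v_4 < v_5 on the vertex set. Then K (dimension 2) consists of the simplices:

  0-simplices (6): [v_0], [v_1], [v_2], [v_3], [v_4], [v_5]
  1-simplices (12): [v_0,v_1], [v_0,v_2], [v_0,v_3], [v_0,v_5], [v_1,v_2], [v_1,v_3], [v_1,v_4], [v_1,v_5], [v_2,v_3], [v_2,v_4], [v_2,v_5], [v_3,v_4]
  2-simplices (6): [v_0,v_1,v_3], [v_0,v_2,v_3], [v_0,v_2,v_5], [v_1,v_2,v_4], [v_1,v_2,v_5], [v_1,v_3,v_4]

Hence C_0 ≅ Z^6, C_1 ≅ Z^12, C_2 ≅ Z^6.

Boundary ∂_1: C_1 → C_0 maps an edge to its endpoints' difference, ∂[p,q] = q − p. For instance
  ∂[v_2,v_3] = [v_3] − [v_2].
The resulting 6×12 matrix has rank 5, and its Smith normal form has invariant factors (1,1,1,1,1).

The boundary map ∂_2: C_2 → C_1 sends each 2-simplex [p,q,r] to [q,r] − [p,r] + [p,q]. For instance
  ∂[v_1,v_2,v_4] = [v_2,v_4] − [v_1,v_4] + [v_1,v_2],
  ∂[v_1,v_2,v_5] = [v_2,v_5] − [v_1,v_5] + [v_1,v_2].
The 12×6 boundary matrix has rank 6 and Smith normal form diag(1,1,1,1,1,1).

Computing H_k = (kernel of ∂_k) / (image of ∂_{k+1}):

  H_0: rank C_0 − rank ∂_1 = 6 − 5 = 1, and the invariant factors of ∂_1 are all 1, so H_0 = Z.
  H_1: rank ker ∂_1 − rank ∂_2 = (12 − 5) − 6 = 1, and the invariant factors of ∂_2 are all 1, so H_1 = Z.
  H_2: rank ker ∂_2 − rank ∂_3 = (6 − 6) − 0 = 0, and there is no ∂_3, so H_2 = 0.

As a check, the Euler characteristic is 6 − 12 + 6 = 0, which agrees with 1 − 1 + 0 = 0.
(K is a triangulation of the cylinder S^1 x I.)

H_0 = Z,  H_1 = Z,  H_2 = 0.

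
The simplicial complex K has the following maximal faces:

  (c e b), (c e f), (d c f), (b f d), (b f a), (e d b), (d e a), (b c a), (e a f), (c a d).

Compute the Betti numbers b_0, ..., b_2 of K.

b_0 = 1, b_1 = 0, b_2 = 0.

Take the total order a < b < c < d < e < f on the vertex set. Then K (dimension 2) consists of the simplices:

  0-simplices (6): a, b, c, d, e, f
  1-simplices (15): ab, ac, ad, ae, af, bc, bd, be, bf, cd, ce, cf, de, df, ef
  2-simplices (10): abc, abf, acd, ade, aef, bce, bde, bdf, cdf, cef

so the chain groups are C_0 ≅ Z^6, C_1 ≅ Z^15, C_2 ≅ Z^10.

∂_1: C_1 → C_0 sends each edge [p,q] (with p < q) to q − p.
This gives a 6×15 integer matrix of rank 5; reducing to Smith normal form yields diagonal entries (1,1,1,1,1).

Boundary ∂_2: C_2 → C_1 sends each 2-simplex [p,q,r] to [q,r] − [p,r] + [p,q]. For instance
  ∂bdf = df − bf + bd,
  ∂aef = ef − af + ae.
As a 15×10 matrix over Z this has rank 10, with invariant factors (1,1,1,1,1,1,1,1,1,2).

Now H_k = ker ∂_k / im ∂_{k+1}, so:

  H_0: rank C_0 − rank ∂_1 = 6 − 5 = 1, and the invariant factors of ∂_1 are all 1, so H_0 ≅ Z.
  H_1: rank ker ∂_1 − rank ∂_2 = (15 − 5) − 10 = 0, and ∂_2 has invariant factor 2 > 1, so H_1 ≅ Z/2.
  H_2: rank ker ∂_2 − rank ∂_3 = (10 − 10) − 0 = 0, and there is no ∂_3, so H_2 ≅ 0.

As a check, the Euler characteristic is 6 − 15 + 10 = 1, which agrees with 1 − 0 + 0 = 1.

Hence the Betti numbers are b_0 = 1, b_1 = 0, b_2 = 0.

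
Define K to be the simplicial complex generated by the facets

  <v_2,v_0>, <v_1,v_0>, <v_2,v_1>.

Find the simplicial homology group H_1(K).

K has 3 vertices, 3 edges.
rank ∂_1 = 2, rank ∂_2 = 0 ⇒ b_1 = 3 − 2 − 0 = 1. So H_1 ≅ Z.

H_1 ≅ Z.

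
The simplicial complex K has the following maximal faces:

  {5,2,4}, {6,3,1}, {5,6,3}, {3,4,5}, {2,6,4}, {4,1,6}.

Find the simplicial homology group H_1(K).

K has 6 vertices, 12 edges, 6 triangles.
rank ∂_1 = 5, rank ∂_2 = 6 ⇒ b_1 = 12 − 5 − 6 = 1; all invariant factors of ∂_2 are 1 so no torsion. So H_1 = Z.

H_1 ≅ Z.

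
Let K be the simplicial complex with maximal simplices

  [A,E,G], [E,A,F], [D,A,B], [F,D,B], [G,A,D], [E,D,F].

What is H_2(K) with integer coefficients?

K has 6 vertices, 12 edges, 6 triangles.
rank ∂_2 = 6, rank ∂_3 = 0 ⇒ b_2 = 6 − 6 − 0 = 0. So H_2 ≅ 0.

H_2 ≅ 0.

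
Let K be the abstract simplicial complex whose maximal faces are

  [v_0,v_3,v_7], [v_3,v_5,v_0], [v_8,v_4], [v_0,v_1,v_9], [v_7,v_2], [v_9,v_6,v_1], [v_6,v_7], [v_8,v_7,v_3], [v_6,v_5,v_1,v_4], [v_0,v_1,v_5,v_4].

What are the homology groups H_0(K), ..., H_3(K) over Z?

H_0 ≅ Z,  H_1 ≅ Z^2,  H_2 = 0,  H_3 = 0.

We work with the vertex ordering v_0 < v_1 < v_2 < v_3 < v_4 < v_5 < v_6 < v_7 < v_8 < v_9. The simplices of K, each written with vertices in increasing order, are:

  0-simplices (10): [v_0], [v_1], [v_2], [v_3], [v_4], [v_5], [v_6], [v_7], [v_8], [v_9]
  1-simplices (21): (21 of them)
  2-simplices (12): (12 of them)
  3-simplices (2): [v_0,v_1,v_4,v_5], [v_1,v_4,v_5,v_6]

so the chain groups are C_0 ≅ Z^10, C_1 ≅ Z^21, C_2 ≅ Z^12, C_3 ≅ Z^2.

∂_1: C_1 → C_0 is given by ∂[p,q] = [q] − [p]. For instance
  ∂[v_0,v_5] = [v_5] − [v_0].
As a 10×21 matrix over Z this has rank 9, with invariant factors (1,1,1,1,1,1,1,1,1).

The boundary map ∂_2: C_2 → C_1 maps a triangle to the signed sum of its edges. For instance
  ∂[v_1,v_4,v_5] = [v_4,v_5] − [v_1,v_5] + [v_1,v_4],
  ∂[v_1,v_5,v_6] = [v_5,v_6] − [v_1,v_6] + [v_1,v_5].
As a 21×12 matrix over Z this has rank 10, with invariant factors (1,1,1,1,1,1,1,1,1,1).

Boundary ∂_3: C_3 → C_2 sends each 3-simplex σ to the alternating sum Σ_i (−1)^i (σ with its i-th vertex removed). For instance
  ∂[v_1,v_4,v_5,v_6] = [v_4,v_5,v_6] − [v_1,v_5,v_6] + [v_1,v_4,v_6] − [v_1,v_4,v_5],
  ∂[v_0,v_1,v_4,v_5] = [v_1,v_4,v_5] − [v_0,v_4,v_5] + [v_0,v_1,v_5] − [v_0,v_1,v_4].
As a 12×2 matrix over Z this has rank 2, with invariant factors (1,1).

Now H_k = ker ∂_k / im ∂_{k+1}, so:

  H_0: rank C_0 − rank ∂_1 = 10 − 9 = 1, and the invariant factors of ∂_1 are all 1, so H_0 = Z.
  H_1: rank ker ∂_1 − rank ∂_2 = (21 − 9) − 10 = 2, and the invariant factors of ∂_2 are all 1, so H_1 = Z^2.
  H_2: rank ker ∂_2 − rank ∂_3 = (12 − 10) − 2 = 0, and the invariant factors of ∂_3 are all 1, so H_2 = 0.
  H_3: rank ker ∂_3 − rank ∂_4 = (2 − 2) − 0 = 0, and there is no ∂_4, so H_3 = 0.

As a check, the Euler characteristic is 10 − 21 + 12 − 2 = -1, which agrees with 1 − 2 + 0 − 0 = -1.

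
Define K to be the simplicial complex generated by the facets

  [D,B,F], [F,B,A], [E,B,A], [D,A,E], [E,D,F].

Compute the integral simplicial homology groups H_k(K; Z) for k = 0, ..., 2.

Order the vertices as A < B < D < E < F. Listing each simplex with vertices in this order, K has dimension 2 with simplices:

  0-simplices (5): A, B, D, E, F
  1-simplices (10): AB, AD, AE, AF, BD, BE, BF, DE, DF, EF
  2-simplices (5): ABE, ABF, ADE, BDF, DEF

so the chain groups are C_0 ≅ Z^5, C_1 ≅ Z^10, C_2 ≅ Z^5.

Boundary ∂_1: C_1 → C_0 sends each edge [p,q] (with p < q) to q − p. For instance
  ∂AD = D − A.
The 5×10 boundary matrix has rank 4 and Smith normal form diag(1,1,1,1).

∂_2: C_2 → C_1 sends each 2-simplex [p,q,r] to [q,r] − [p,r] + [p,q]. For instance
  ∂ABE = BE − AE + AB,
  ∂ABF = BF − AF + AB.
As a 10×5 matrix over Z this has rank 5, with invariant factors (1,1,1,1,1).

Computing H_k = (kernel of ∂_k) / (image of ∂_{k+1}):

  H_0: rank C_0 − rank ∂_1 = 5 − 4 = 1, and the invariant factors of ∂_1 are all 1, so H_0 ≅ Z.
  H_1: rank ker ∂_1 − rank ∂_2 = (10 − 4) − 5 = 1, and the invariant factors of ∂_2 are all 1, so H_1 ≅ Z.
  H_2: rank ker ∂_2 − rank ∂_3 = (5 − 5) − 0 = 0, and there is no ∂_3, so H_2 ≅ 0.

As a check, the Euler characteristic is 5 − 10 + 5 = 0, which agrees with 1 − 1 + 0 = 0.

H_0 = Z,  H_1 = Z,  H_2 = 0.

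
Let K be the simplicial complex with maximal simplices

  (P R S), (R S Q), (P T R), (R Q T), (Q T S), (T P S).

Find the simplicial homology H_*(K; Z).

H_0 = Z,  H_1 = 0,  H_2 = Z.

Fix the vertex order P < Q < R < S < T and write every simplex with vertices in increasing order. Then dim K = 2 and the simplices of K are:

  0-simplices (5): P, Q, R, S, T
  1-simplices (9): PR, PS, PT, QR, QS, QT, RS, RT, ST
  2-simplices (6): PRS, PRT, PST, QRS, QRT, QST

giving chain groups C_0 ≅ Z^5, C_1 ≅ Z^9, C_2 ≅ Z^6.

The boundary map ∂_1: C_1 → C_0 is given by ∂[p,q] = [q] − [p].
The 5×9 boundary matrix has rank 4 and Smith normal form diag(1,1,1,1).

The boundary map ∂_2: C_2 → C_1 acts by ∂[p,q,r] = [q,r] − [p,r] + [p,q]. For instance
  ∂PST = ST − PT + PS,
  ∂QRS = RS − QS + QR.
The 9×6 boundary matrix has rank 5 and Smith normal form diag(1,1,1,1,1).

Computing H_k = (kernel of ∂_k) / (image of ∂_{k+1}):

  H_0: rank C_0 − rank ∂_1 = 5 − 4 = 1, and the invariant factors of ∂_1 are all 1, so H_0 = Z.
  H_1: rank ker ∂_1 − rank ∂_2 = (9 − 4) − 5 = 0, and the invariant factors of ∂_2 are all 1, so H_1 = 0.
  H_2: rank ker ∂_2 − rank ∂_3 = (6 − 5) − 0 = 1, and there is no ∂_3, so H_2 = Z.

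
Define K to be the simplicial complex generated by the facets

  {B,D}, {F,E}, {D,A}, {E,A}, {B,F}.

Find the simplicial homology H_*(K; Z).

H_0 = Z,  H_1 = Z.

Order the vertices as A < B < D < E < F. Listing each simplex with vertices in this order, K has dimension 1 with simplices:

  0-simplices (5): A, B, D, E, F
  1-simplices (5): AD, AE, BD, BF, EF

so the chain groups are C_0 ≅ Z^5, C_1 ≅ Z^5.

Boundary ∂_1: C_1 → C_0 maps an edge to its endpoints' difference, ∂[p,q] = q − p. For instance
  ∂AD = D − A.
The resulting 5×5 matrix has rank 4, and its Smith normal form has invariant factors (1,1,1,1).

Reading off H_k = ker ∂_k / im ∂_{k+1}:

  H_0: rank C_0 − rank ∂_1 = 5 − 4 = 1, and the invariant factors of ∂_1 are all 1, so H_0 = Z.
  H_1: rank ker ∂_1 − rank ∂_2 = (5 − 4) − 0 = 1, and there is no ∂_2, so H_1 = Z.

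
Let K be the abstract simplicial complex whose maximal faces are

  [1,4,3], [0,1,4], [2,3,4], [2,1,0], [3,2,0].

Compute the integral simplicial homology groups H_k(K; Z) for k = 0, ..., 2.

We work with the vertex ordering 0 < 1 < 2 < 3 < 4. The simplices of K, each written with vertices in increasing order, are:

  0-simplices (5): [0], [1], [2], [3], [4]
  1-simplices (10): [0,1], [0,2], [0,3], [0,4], [1,2], [1,3], [1,4], [2,3], [2,4], [3,4]
  2-simplices (5): [0,1,2], [0,1,4], [0,2,3], [1,3,4], [2,3,4]

giving chain groups C_0 ≅ Z^5, C_1 ≅ Z^10, C_2 ≅ Z^5.

∂_1: C_1 → C_0 maps an edge to its endpoints' difference, ∂[p,q] = q − p.
As a 5×10 matrix over Z this has rank 4, with invariant factors (1,1,1,1).

∂_2: C_2 → C_1 acts by ∂[p,q,r] = [q,r] − [p,r] + [p,q]. For instance
  ∂[0,1,2] = [1,2] − [0,2] + [0,1],
  ∂[1,3,4] = [3,4] − [1,4] + [1,3].
The resulting 10×5 matrix has rank 5, and its Smith normal form has invariant factors (1,1,1,1,1).

Computing H_k = (kernel of ∂_k) / (image of ∂_{k+1}):

  H_0: rank C_0 − rank ∂_1 = 5 − 4 = 1, and the invariant factors of ∂_1 are all 1, so H_0 ≅ Z.
  H_1: rank ker ∂_1 − rank ∂_2 = (10 − 4) − 5 = 1, and the invariant factors of ∂_2 are all 1, so H_1 ≅ Z.
  H_2: rank ker ∂_2 − rank ∂_3 = (5 − 5) − 0 = 0, and there is no ∂_3, so H_2 ≅ 0.

H_0 = Z,  H_1 = Z,  H_2 = 0.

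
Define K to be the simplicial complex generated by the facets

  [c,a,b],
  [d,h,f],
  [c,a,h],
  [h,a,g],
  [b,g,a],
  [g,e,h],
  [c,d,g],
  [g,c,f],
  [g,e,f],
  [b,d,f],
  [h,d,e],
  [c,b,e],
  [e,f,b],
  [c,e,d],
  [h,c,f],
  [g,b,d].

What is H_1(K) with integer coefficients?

H_1 = Z^2.

We work with the vertex ordering a < b < c < d < e < f < g < h. The simplices of K, each written with vertices in increasing order, are:

  0-simplices (8): a, b, c, d, e, f, g, h
  1-simplices (24): ab, ac, ag, ah, bc, bd, be, bf, bg, cd, ce, cf, cg, ch, de, df, dg, dh, ef, eg, eh, fg, fh, gh
  2-simplices (16): abc, abg, ach, agh, bce, bdf, bdg, bef, cde, cdg, cfg, cfh, deh, dfh, efg, egh

Hence C_0 ≅ Z^8, C_1 ≅ Z^24, C_2 ≅ Z^16.

Boundary ∂_1: C_1 → C_0 maps an edge to its endpoints' difference, ∂[p,q] = q − p.
As a 8×24 matrix over Z this has rank 7, with invariant factors (1,1,1,1,1,1,1).

∂_2: C_2 → C_1 sends each 2-simplex [p,q,r] to [q,r] − [p,r] + [p,q]. For instance
  ∂bef = ef − bf + be,
  ∂cfh = fh − ch + cf.
This gives a 24×16 integer matrix of rank 15; reducing to Smith normal form yields diagonal entries (1,1,1,1,1,1,1,1,1,1,1,1,1,1,1).

From H_k ≅ ker(∂_k) / im(∂_{k+1}) we obtain:

  H_1: rank ker ∂_1 − rank ∂_2 = (24 − 7) − 15 = 2, and the invariant factors of ∂_2 are all 1, so H_1 ≅ Z^2.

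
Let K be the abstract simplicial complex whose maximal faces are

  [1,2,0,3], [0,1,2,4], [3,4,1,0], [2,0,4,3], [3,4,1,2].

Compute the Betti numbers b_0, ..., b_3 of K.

b_0 = 1, b_1 = 0, b_2 = 0, b_3 = 1.

Take the total order 0 < 1 < 2 < 3 < 4 on the vertex set. Then K (dimension 3) consists of the simplices:

  0-simplices (5): [0], [1], [2], [3], [4]
  1-simplices (10): [0,1], [0,2], [0,3], [0,4], [1,2], [1,3], [1,4], [2,3], [2,4], [3,4]
  2-simplices (10): [0,1,2], [0,1,3], [0,1,4], [0,2,3], [0,2,4], [0,3,4], [1,2,3], [1,2,4], [1,3,4], [2,3,4]
  3-simplices (5): [0,1,2,3], [0,1,2,4], [0,1,3,4], [0,2,3,4], [1,2,3,4]

so the chain groups are C_0 ≅ Z^5, C_1 ≅ Z^10, C_2 ≅ Z^10, C_3 ≅ Z^5.

The boundary map ∂_1: C_1 → C_0 maps an edge to its endpoints' difference, ∂[p,q] = q − p. For instance
  ∂[2,4] = [4] − [2].
The resulting 5×10 matrix has rank 4, and its Smith normal form has invariant factors (1,1,1,1).

The boundary map ∂_2: C_2 → C_1 acts by ∂[p,q,r] = [q,r] − [p,r] + [p,q]. For instance
  ∂[1,3,4] = [3,4] − [1,4] + [1,3],
  ∂[0,1,3] = [1,3] − [0,3] + [0,1].
The 10×10 boundary matrix has rank 6 and Smith normal form diag(1,1,1,1,1,1).

∂_3: C_3 → C_2 sends each 3-simplex σ to the alternating sum Σ_i (−1)^i (σ with its i-th vertex removed). For instance
  ∂[0,1,3,4] = [1,3,4] − [0,3,4] + [0,1,4] − [0,1,3],
  ∂[0,2,3,4] = [2,3,4] − [0,3,4] + [0,2,4] − [0,2,3].
As a 10×5 matrix over Z this has rank 4, with invariant factors (1,1,1,1).

Reading off H_k = ker ∂_k / im ∂_{k+1}:

  H_0: rank C_0 − rank ∂_1 = 5 − 4 = 1, and the invariant factors of ∂_1 are all 1, so H_0 = Z.
  H_1: rank ker ∂_1 − rank ∂_2 = (10 − 4) − 6 = 0, and the invariant factors of ∂_2 are all 1, so H_1 = 0.
  H_2: rank ker ∂_2 − rank ∂_3 = (10 − 6) − 4 = 0, and the invariant factors of ∂_3 are all 1, so H_2 = 0.
  H_3: rank ker ∂_3 − rank ∂_4 = (5 − 4) − 0 = 1, and there is no ∂_4, so H_3 = Z.

Hence the Betti numbers are b_0 = 1, b_1 = 0, b_2 = 0, b_3 = 1.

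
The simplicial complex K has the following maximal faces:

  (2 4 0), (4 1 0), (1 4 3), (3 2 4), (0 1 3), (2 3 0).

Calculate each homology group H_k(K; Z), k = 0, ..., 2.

H_0 = Z,  H_1 = 0,  H_2 = Z.

Order the vertices as 0 < 1 < 2 < 3 < 4. Listing each simplex with vertices in this order, K has dimension 2 with simplices:

  0-simplices (5): [0], [1], [2], [3], [4]
  1-simplices (9): [0,1], [0,2], [0,3], [0,4], [1,3], [1,4], [2,3], [2,4], [3,4]
  2-simplices (6): [0,1,3], [0,1,4], [0,2,3], [0,2,4], [1,3,4], [2,3,4]

so the chain groups are C_0 ≅ Z^5, C_1 ≅ Z^9, C_2 ≅ Z^6.

Boundary ∂_1: C_1 → C_0 is given by ∂[p,q] = [q] − [p].
The 5×9 boundary matrix has rank 4 and Smith normal form diag(1,1,1,1).

The boundary map ∂_2: C_2 → C_1 acts by ∂[p,q,r] = [q,r] − [p,r] + [p,q]. For instance
  ∂[0,1,3] = [1,3] − [0,3] + [0,1],
  ∂[1,3,4] = [3,4] − [1,4] + [1,3].
As a 9×6 matrix over Z this has rank 5, with invariant factors (1,1,1,1,1).

Now H_k = ker ∂_k / im ∂_{k+1}, so:

  H_0: rank C_0 − rank ∂_1 = 5 − 4 = 1, and the invariant factors of ∂_1 are all 1, so H_0 = Z.
  H_1: rank ker ∂_1 − rank ∂_2 = (9 − 4) − 5 = 0, and the invariant factors of ∂_2 are all 1, so H_1 = 0.
  H_2: rank ker ∂_2 − rank ∂_3 = (6 − 5) − 0 = 1, and there is no ∂_3, so H_2 = Z.

As a check, the Euler characteristic is 5 − 9 + 6 = 2, which agrees with 1 − 0 + 1 = 2.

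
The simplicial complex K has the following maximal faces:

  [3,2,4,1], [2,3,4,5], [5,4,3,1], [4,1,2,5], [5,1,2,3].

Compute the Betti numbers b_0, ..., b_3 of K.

b_0 = 1, b_1 = 0, b_2 = 0, b_3 = 1.

Fix the vertex order 1 < 2 < 3 < 4 < 5 and write every simplex with vertices in increasing order. Then dim K = 3 and the simplices of K are:

  0-simplices (5): [1], [2], [3], [4], [5]
  1-simplices (10): [1,2], [1,3], [1,4], [1,5], [2,3], [2,4], [2,5], [3,4], [3,5], [4,5]
  2-simplices (10): [1,2,3], [1,2,4], [1,2,5], [1,3,4], [1,3,5], [1,4,5], [2,3,4], [2,3,5], [2,4,5], [3,4,5]
  3-simplices (5): [1,2,3,4], [1,2,3,5], [1,2,4,5], [1,3,4,5], [2,3,4,5]

Hence C_0 ≅ Z^5, C_1 ≅ Z^10, C_2 ≅ Z^10, C_3 ≅ Z^5.

∂_1: C_1 → C_0 sends each edge [p,q] (with p < q) to q − p.
The 5×10 boundary matrix has rank 4 and Smith normal form diag(1,1,1,1).

The boundary map ∂_2: C_2 → C_1 sends each 2-simplex [p,q,r] to [q,r] − [p,r] + [p,q]. For instance
  ∂[1,2,3] = [2,3] − [1,3] + [1,2],
  ∂[2,3,5] = [3,5] − [2,5] + [2,3].
This gives a 10×10 integer matrix of rank 6; reducing to Smith normal form yields diagonal entries (1,1,1,1,1,1).

∂_3: C_3 → C_2 sends each 3-simplex σ to the alternating sum Σ_i (−1)^i (σ with its i-th vertex removed). For instance
  ∂[1,2,3,4] = [2,3,4] − [1,3,4] + [1,2,4] − [1,2,3],
  ∂[1,3,4,5] = [3,4,5] − [1,4,5] + [1,3,5] − [1,3,4].
The resulting 10×5 matrix has rank 4, and its Smith normal form has invariant factors (1,1,1,1).

Now H_k = ker ∂_k / im ∂_{k+1}, so:

  H_0: rank C_0 − rank ∂_1 = 5 − 4 = 1, and the invariant factors of ∂_1 are all 1, so H_0 ≅ Z.
  H_1: rank ker ∂_1 − rank ∂_2 = (10 − 4) − 6 = 0, and the invariant factors of ∂_2 are all 1, so H_1 ≅ 0.
  H_2: rank ker ∂_2 − rank ∂_3 = (10 − 6) − 4 = 0, and the invariant factors of ∂_3 are all 1, so H_2 ≅ 0.
  H_3: rank ker ∂_3 − rank ∂_4 = (5 − 4) − 0 = 1, and there is no ∂_4, so H_3 ≅ Z.

Hence the Betti numbers are b_0 = 1, b_1 = 0, b_2 = 0, b_3 = 1.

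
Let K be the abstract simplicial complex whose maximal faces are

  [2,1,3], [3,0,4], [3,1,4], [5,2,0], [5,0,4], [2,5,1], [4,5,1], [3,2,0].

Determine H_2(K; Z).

K has 6 vertices, 12 edges, 8 triangles.
rank ∂_2 = 7, rank ∂_3 = 0 ⇒ b_2 = 8 − 7 − 0 = 1. So H_2 ≅ Z.

H_2 = Z.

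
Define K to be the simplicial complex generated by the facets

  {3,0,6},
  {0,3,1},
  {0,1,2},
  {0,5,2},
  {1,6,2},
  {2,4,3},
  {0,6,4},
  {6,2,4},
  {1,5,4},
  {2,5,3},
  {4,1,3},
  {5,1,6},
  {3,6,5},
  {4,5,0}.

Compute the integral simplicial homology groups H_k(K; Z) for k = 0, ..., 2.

Fix the vertex order 0 < 1 < 2 < 3 < 4 < 5 < 6 and write every simplex with vertices in increasing order. Then dim K = 2 and the simplices of K are:

  0-simplices (7): [0], [1], [2], [3], [4], [5], [6]
  1-simplices (21): [0,1], [0,2], [0,3], [0,4], [0,5], [0,6], [1,2], [1,3], [1,4], [1,5], [1,6], [2,3], [2,4], [2,5], [2,6], [3,4], [3,5], [3,6], [4,5], [4,6], [5,6]
  2-simplices (14): [0,1,2], [0,1,3], [0,2,5], [0,3,6], [0,4,5], [0,4,6], [1,2,6], [1,3,4], [1,4,5], [1,5,6], [2,3,4], [2,3,5], [2,4,6], [3,5,6]

giving chain groups C_0 ≅ Z^7, C_1 ≅ Z^21, C_2 ≅ Z^14.

Boundary ∂_1: C_1 → C_0 sends each edge [p,q] (with p < q) to q − p. For instance
  ∂[1,2] = [2] − [1].
The resulting 7×21 matrix has rank 6, and its Smith normal form has invariant factors (1,1,1,1,1,1).

The boundary map ∂_2: C_2 → C_1 maps a triangle to the signed sum of its edges. For instance
  ∂[0,3,6] = [3,6] − [0,6] + [0,3],
  ∂[3,5,6] = [5,6] − [3,6] + [3,5].
As a 21×14 matrix over Z this has rank 13, with invariant factors (1,1,1,1,1,1,1,1,1,1,1,1,1).

From H_k ≅ ker(∂_k) / im(∂_{k+1}) we obtain:

  H_0: rank C_0 − rank ∂_1 = 7 − 6 = 1, and the invariant factors of ∂_1 are all 1, so H_0 ≅ Z.
  H_1: rank ker ∂_1 − rank ∂_2 = (21 − 6) − 13 = 2, and the invariant factors of ∂_2 are all 1, so H_1 ≅ Z^2.
  H_2: rank ker ∂_2 − rank ∂_3 = (14 − 13) − 0 = 1, and there is no ∂_3, so H_2 ≅ Z.

H_0 = Z,  H_1 = Z^2,  H_2 = Z.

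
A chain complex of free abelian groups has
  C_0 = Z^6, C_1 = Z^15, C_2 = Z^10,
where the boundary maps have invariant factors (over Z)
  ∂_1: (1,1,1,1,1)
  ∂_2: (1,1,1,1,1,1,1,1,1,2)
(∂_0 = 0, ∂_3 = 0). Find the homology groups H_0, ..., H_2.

H_0: b_0 = 6 − 0 − 5 = 1; torsion from ∂_1 factors > 1: none. So H_0 ≅ Z.
H_1: b_1 = 15 − 5 − 10 = 0; torsion from ∂_2 factors > 1: [2]. So H_1 ≅ Z/2.
H_2: b_2 = 10 − 10 − 0 = 0; torsion from ∂_3 factors > 1: none. So H_2 ≅ 0.

H_0 ≅ Z,  H_1 ≅ Z/2,  H_2 = 0.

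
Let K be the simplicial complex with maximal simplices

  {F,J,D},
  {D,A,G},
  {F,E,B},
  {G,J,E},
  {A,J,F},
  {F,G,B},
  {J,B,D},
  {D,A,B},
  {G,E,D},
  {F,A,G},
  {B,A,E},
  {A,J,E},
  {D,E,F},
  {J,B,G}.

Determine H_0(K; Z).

H_0 ≅ Z.

Fix the vertex order A < B < D < E < F < G < J and write every simplex with vertices in increasing order. Then dim K = 2 and the simplices of K are:

  0-simplices (7): A, B, D, E, F, G, J
  1-simplices (21): AB, AD, AE, AF, AG, AJ, BD, BE, BF, BG, BJ, DE, DF, DG, DJ, EF, EG, EJ, FG, FJ, GJ
  2-simplices (14): ABD, ABE, ADG, AEJ, AFG, AFJ, BDJ, BEF, BFG, BGJ, DEF, DEG, DFJ, EGJ

so the chain groups are C_0 ≅ Z^7, C_1 ≅ Z^21, C_2 ≅ Z^14.

Boundary ∂_1: C_1 → C_0 is given by ∂[p,q] = [q] − [p]. For instance
  ∂DE = E − D.
This gives a 7×21 integer matrix of rank 6; reducing to Smith normal form yields diagonal entries (1,1,1,1,1,1).

The boundary map ∂_2: C_2 → C_1 maps a triangle to the signed sum of its edges. For instance
  ∂AEJ = EJ − AJ + AE,
  ∂BEF = EF − BF + BE.
The resulting 21×14 matrix has rank 13, and its Smith normal form has invariant factors (1,1,1,1,1,1,1,1,1,1,1,1,1).

Computing H_k = (kernel of ∂_k) / (image of ∂_{k+1}):

  H_0: rank C_0 − rank ∂_1 = 7 − 6 = 1, and the invariant factors of ∂_1 are all 1, so H_0 = Z.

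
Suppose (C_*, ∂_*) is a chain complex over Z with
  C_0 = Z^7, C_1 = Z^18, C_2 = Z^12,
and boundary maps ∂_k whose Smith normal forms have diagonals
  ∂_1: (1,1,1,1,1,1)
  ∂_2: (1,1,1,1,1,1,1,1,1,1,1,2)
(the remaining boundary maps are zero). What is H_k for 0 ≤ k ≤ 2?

H_0: b_0 = 7 − 0 − 6 = 1; torsion from ∂_1 factors > 1: none. So H_0 ≅ Z.
H_1: b_1 = 18 − 6 − 12 = 0; torsion from ∂_2 factors > 1: [2]. So H_1 ≅ Z/2Z.
H_2: b_2 = 12 − 12 − 0 = 0; torsion from ∂_3 factors > 1: none. So H_2 ≅ 0.

H_0 ≅ Z,  H_1 ≅ Z/2Z,  H_2 = 0.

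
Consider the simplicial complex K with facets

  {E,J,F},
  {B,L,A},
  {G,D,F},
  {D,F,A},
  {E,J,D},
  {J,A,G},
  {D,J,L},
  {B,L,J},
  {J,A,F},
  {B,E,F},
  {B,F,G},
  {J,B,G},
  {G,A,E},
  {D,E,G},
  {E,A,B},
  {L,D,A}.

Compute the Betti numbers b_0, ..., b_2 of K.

Order the vertices as A < B < D < E < F < G < J < L. Listing each simplex with vertices in this order, K has dimension 2 with simplices:

  0-simplices (8): A, B, D, E, F, G, J, L
  1-simplices (24): AB, AD, AE, AF, AG, AJ, AL, BE, BF, BG, BJ, BL, DE, DF, DG, DJ, DL, EF, EG, EJ, FG, FJ, GJ, JL
  2-simplices (16): ABE, ABL, ADF, ADL, AEG, AFJ, AGJ, BEF, BFG, BGJ, BJL, DEG, DEJ, DFG, DJL, EFJ

Hence C_0 ≅ Z^8, C_1 ≅ Z^24, C_2 ≅ Z^16.

Boundary ∂_1: C_1 → C_0 sends each edge [p,q] (with p < q) to q − p. For instance
  ∂EG = G − E.
This gives a 8×24 integer matrix of rank 7; reducing to Smith normal form yields diagonal entries (1,1,1,1,1,1,1).

Boundary ∂_2: C_2 → C_1 acts by ∂[p,q,r] = [q,r] − [p,r] + [p,q]. For instance
  ∂DEJ = EJ − DJ + DE,
  ∂BJL = JL − BL + BJ.
As a 24×16 matrix over Z this has rank 15, with invariant factors (1,1,1,1,1,1,1,1,1,1,1,1,1,1,1).

From H_k ≅ ker(∂_k) / im(∂_{k+1}) we obtain:

  H_0: rank C_0 − rank ∂_1 = 8 − 7 = 1, and the invariant factors of ∂_1 are all 1, so H_0 ≅ Z.
  H_1: rank ker ∂_1 − rank ∂_2 = (24 − 7) − 15 = 2, and the invariant factors of ∂_2 are all 1, so H_1 ≅ Z^2.
  H_2: rank ker ∂_2 − rank ∂_3 = (16 − 15) − 0 = 1, and there is no ∂_3, so H_2 ≅ Z.

Hence the Betti numbers are b_0 = 1, b_1 = 2, b_2 = 1.

b_0 = 1, b_1 = 2, b_2 = 1.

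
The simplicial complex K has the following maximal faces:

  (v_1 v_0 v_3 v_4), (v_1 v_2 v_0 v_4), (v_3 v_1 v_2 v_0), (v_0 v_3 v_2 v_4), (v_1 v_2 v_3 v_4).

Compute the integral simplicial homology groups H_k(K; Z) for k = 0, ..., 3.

H_0 ≅ Z,  H_1 = 0,  H_2 = 0,  H_3 ≅ Z.

Take the total order v_0 < v_1 < v_2 < v_3 < v_4 on the vertex set. Then K (dimension 3) consists of the simplices:

  0-simplices (5): [v_0], [v_1], [v_2], [v_3], [v_4]
  1-simplices (10): [v_0,v_1], [v_0,v_2], [v_0,v_3], [v_0,v_4], [v_1,v_2], [v_1,v_3], [v_1,v_4], [v_2,v_3], [v_2,v_4], [v_3,v_4]
  2-simplices (10): [v_0,v_1,v_2], [v_0,v_1,v_3], [v_0,v_1,v_4], [v_0,v_2,v_3], [v_0,v_2,v_4], [v_0,v_3,v_4], [v_1,v_2,v_3], [v_1,v_2,v_4], [v_1,v_3,v_4], [v_2,v_3,v_4]
  3-simplices (5): [v_0,v_1,v_2,v_3], [v_0,v_1,v_2,v_4], [v_0,v_1,v_3,v_4], [v_0,v_2,v_3,v_4], [v_1,v_2,v_3,v_4]

Hence C_0 ≅ Z^5, C_1 ≅ Z^10, C_2 ≅ Z^10, C_3 ≅ Z^5.

∂_1: C_1 → C_0 maps an edge to its endpoints' difference, ∂[p,q] = q − p.
The resulting 5×10 matrix has rank 4, and its Smith normal form has invariant factors (1,1,1,1).

∂_2: C_2 → C_1 maps a triangle to the signed sum of its edges. For instance
  ∂[v_0,v_1,v_2] = [v_1,v_2] − [v_0,v_2] + [v_0,v_1],
  ∂[v_0,v_2,v_4] = [v_2,v_4] − [v_0,v_4] + [v_0,v_2].
This gives a 10×10 integer matrix of rank 6; reducing to Smith normal form yields diagonal entries (1,1,1,1,1,1).

Boundary ∂_3: C_3 → C_2 sends each 3-simplex σ to the alternating sum Σ_i (−1)^i (σ with its i-th vertex removed). For instance
  ∂[v_0,v_1,v_3,v_4] = [v_1,v_3,v_4] − [v_0,v_3,v_4] + [v_0,v_1,v_4] − [v_0,v_1,v_3],
  ∂[v_0,v_1,v_2,v_3] = [v_1,v_2,v_3] − [v_0,v_2,v_3] + [v_0,v_1,v_3] − [v_0,v_1,v_2].
As a 10×5 matrix over Z this has rank 4, with invariant factors (1,1,1,1).

Now H_k = ker ∂_k / im ∂_{k+1}, so:

  H_0: rank C_0 − rank ∂_1 = 5 − 4 = 1, and the invariant factors of ∂_1 are all 1, so H_0 ≅ Z.
  H_1: rank ker ∂_1 − rank ∂_2 = (10 − 4) − 6 = 0, and the invariant factors of ∂_2 are all 1, so H_1 ≅ 0.
  H_2: rank ker ∂_2 − rank ∂_3 = (10 − 6) − 4 = 0, and the invariant factors of ∂_3 are all 1, so H_2 ≅ 0.
  H_3: rank ker ∂_3 − rank ∂_4 = (5 − 4) − 0 = 1, and there is no ∂_4, so H_3 ≅ Z.

As a check, the Euler characteristic is 5 − 10 + 10 − 5 = 0, which agrees with 1 − 0 + 0 − 1 = 0.
(K is a triangulation of the 3-sphere S^3.)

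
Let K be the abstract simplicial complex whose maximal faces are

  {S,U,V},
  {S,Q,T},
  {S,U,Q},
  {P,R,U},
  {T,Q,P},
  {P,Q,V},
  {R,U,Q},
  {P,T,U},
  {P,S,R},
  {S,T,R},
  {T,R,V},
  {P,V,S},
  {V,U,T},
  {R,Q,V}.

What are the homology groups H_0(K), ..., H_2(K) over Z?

H_0 = Z,  H_1 = Z^2,  H_2 = Z.

Fix the vertex order P < Q < R < S < T < U < V and write every simplex with vertices in increasing order. Then dim K = 2 and the simplices of K are:

  0-simplices (7): P, Q, R, S, T, U, V
  1-simplices (21): PQ, PR, PS, PT, PU, PV, QR, QS, QT, QU, QV, RS, RT, RU, RV, ST, SU, SV, TU, TV, UV
  2-simplices (14): PQT, PQV, PRS, PRU, PSV, PTU, QRU, QRV, QST, QSU, RST, RTV, SUV, TUV

giving chain groups C_0 ≅ Z^7, C_1 ≅ Z^21, C_2 ≅ Z^14.

Boundary ∂_1: C_1 → C_0 is given by ∂[p,q] = [q] − [p].
The 7×21 boundary matrix has rank 6 and Smith normal form diag(1,1,1,1,1,1).

The boundary map ∂_2: C_2 → C_1 sends each 2-simplex [p,q,r] to [q,r] − [p,r] + [p,q]. For instance
  ∂PSV = SV − PV + PS,
  ∂SUV = UV − SV + SU.
As a 21×14 matrix over Z this has rank 13, with invariant factors (1,1,1,1,1,1,1,1,1,1,1,1,1).

Computing H_k = (kernel of ∂_k) / (image of ∂_{k+1}):

  H_0: rank C_0 − rank ∂_1 = 7 − 6 = 1, and the invariant factors of ∂_1 are all 1, so H_0 = Z.
  H_1: rank ker ∂_1 − rank ∂_2 = (21 − 6) − 13 = 2, and the invariant factors of ∂_2 are all 1, so H_1 = Z^2.
  H_2: rank ker ∂_2 − rank ∂_3 = (14 − 13) − 0 = 1, and there is no ∂_3, so H_2 = Z.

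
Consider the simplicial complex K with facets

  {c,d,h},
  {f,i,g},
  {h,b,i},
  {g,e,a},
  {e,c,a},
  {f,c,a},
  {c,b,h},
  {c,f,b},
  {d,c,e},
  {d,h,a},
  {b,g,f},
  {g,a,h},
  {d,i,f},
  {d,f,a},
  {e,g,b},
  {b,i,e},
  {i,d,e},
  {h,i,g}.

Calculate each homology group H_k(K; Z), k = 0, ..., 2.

Take the total order a < b < c < d < e < f < g < h < i on the vertex set. Then K (dimension 2) consists of the simplices:

  0-simplices (9): a, b, c, d, e, f, g, h, i
  1-simplices (27): ac, ad, ae, af, ag, ah, bc, be, bf, bg, bh, bi, cd, ce, cf, ch, de, df, dh, di, eg, ei, fg, fi, gh, gi, hi
  2-simplices (18): ace, acf, adf, adh, aeg, agh, bcf, bch, beg, bei, bfg, bhi, cde, cdh, dei, dfi, fgi, ghi

so the chain groups are C_0 ≅ Z^9, C_1 ≅ Z^27, C_2 ≅ Z^18.

The boundary map ∂_1: C_1 → C_0 sends each edge [p,q] (with p < q) to q − p. For instance
  ∂hi = i − h.
The resulting 9×27 matrix has rank 8, and its Smith normal form has invariant factors (1,1,1,1,1,1,1,1).

Boundary ∂_2: C_2 → C_1 sends each 2-simplex [p,q,r] to [q,r] − [p,r] + [p,q]. For instance
  ∂dfi = fi − di + df,
  ∂bhi = hi − bi + bh.
As a 27×18 matrix over Z this has rank 18, with invariant factors (1,1,1,1,1,1,1,1,1,1,1,1,1,1,1,1,1,2).

Now H_k = ker ∂_k / im ∂_{k+1}, so:

  H_0: rank C_0 − rank ∂_1 = 9 − 8 = 1, and the invariant factors of ∂_1 are all 1, so H_0 = Z.
  H_1: rank ker ∂_1 − rank ∂_2 = (27 − 8) − 18 = 1, and ∂_2 has invariant factor 2 > 1, so H_1 = Z ⊕ Z/2.
  H_2: rank ker ∂_2 − rank ∂_3 = (18 − 18) − 0 = 0, and there is no ∂_3, so H_2 = 0.

H_0 ≅ Z,  H_1 ≅ Z ⊕ Z/2,  H_2 = 0.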